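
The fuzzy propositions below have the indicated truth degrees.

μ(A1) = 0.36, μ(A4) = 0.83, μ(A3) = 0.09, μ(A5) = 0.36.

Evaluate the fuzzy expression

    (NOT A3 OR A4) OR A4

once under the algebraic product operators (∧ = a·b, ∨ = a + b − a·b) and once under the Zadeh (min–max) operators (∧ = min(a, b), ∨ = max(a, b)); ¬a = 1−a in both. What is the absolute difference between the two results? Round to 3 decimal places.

0.087

Under algebraic product:
  NOT A3 = 1 − 0.0900 = 0.9100
  NOT A3 OR A4 = a + b − a·b on (0.9100, 0.8300) = 0.9847
  (NOT A3 OR A4) OR A4 = a + b − a·b on (0.9847, 0.8300) = 0.9974
  → value = 0.9974
Under Zadeh (min–max):
  NOT A3 = 1 − 0.09 = 0.91
  NOT A3 OR A4 = max(a, b) on (0.91, 0.83) = 0.91
  (NOT A3 OR A4) OR A4 = max(a, b) on (0.91, 0.83) = 0.91
  → value = 0.9100
|0.9974 − 0.9100| = 0.087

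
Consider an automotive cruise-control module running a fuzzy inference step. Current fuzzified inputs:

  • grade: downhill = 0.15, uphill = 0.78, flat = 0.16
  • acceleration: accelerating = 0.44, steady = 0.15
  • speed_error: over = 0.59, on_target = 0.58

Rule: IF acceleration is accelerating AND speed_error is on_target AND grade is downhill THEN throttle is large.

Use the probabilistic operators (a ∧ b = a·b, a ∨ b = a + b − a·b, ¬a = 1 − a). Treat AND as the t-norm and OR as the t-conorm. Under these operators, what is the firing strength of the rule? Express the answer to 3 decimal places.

firing strength: accelerating=0.44, on_target=0.58, downhill=0.15; AND[a·b] → w = 0.0383

0.038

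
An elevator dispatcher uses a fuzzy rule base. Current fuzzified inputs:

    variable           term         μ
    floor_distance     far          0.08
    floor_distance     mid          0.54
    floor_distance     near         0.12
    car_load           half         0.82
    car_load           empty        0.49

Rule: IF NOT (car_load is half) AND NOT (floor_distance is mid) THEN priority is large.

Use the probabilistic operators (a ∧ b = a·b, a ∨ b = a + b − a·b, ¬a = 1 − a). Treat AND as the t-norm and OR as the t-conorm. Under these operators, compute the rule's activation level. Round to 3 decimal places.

0.083

firing strength: ¬half=1−0.82=0.18, ¬mid=1−0.54=0.46; AND[a·b] → w = 0.0828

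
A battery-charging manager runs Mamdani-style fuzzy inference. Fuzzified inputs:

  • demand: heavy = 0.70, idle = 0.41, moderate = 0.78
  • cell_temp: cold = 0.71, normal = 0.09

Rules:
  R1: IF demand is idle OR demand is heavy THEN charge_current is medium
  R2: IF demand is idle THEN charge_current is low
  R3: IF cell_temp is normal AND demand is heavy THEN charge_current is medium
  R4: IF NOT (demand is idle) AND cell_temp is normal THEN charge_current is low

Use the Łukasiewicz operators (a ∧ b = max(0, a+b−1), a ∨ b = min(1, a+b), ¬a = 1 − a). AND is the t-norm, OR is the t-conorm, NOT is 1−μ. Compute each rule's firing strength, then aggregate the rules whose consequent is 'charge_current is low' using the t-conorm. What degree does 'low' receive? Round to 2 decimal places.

0.41

R1: idle=0.41, heavy=0.70; OR[min(1, a+b)] → w = 1.00
R2: idle=0.41 → w = 0.41
R3: normal=0.09, heavy=0.70; AND[max(0, a+b−1)] → w = 0.00
R4: ¬idle=1−0.41=0.59, normal=0.09; AND[max(0, a+b−1)] → w = 0.00
Rules with consequent 'low': {R2, R4} → strengths 0.41, 0.00
Aggregate via t-conorm [min(1, a+b)]: 0.41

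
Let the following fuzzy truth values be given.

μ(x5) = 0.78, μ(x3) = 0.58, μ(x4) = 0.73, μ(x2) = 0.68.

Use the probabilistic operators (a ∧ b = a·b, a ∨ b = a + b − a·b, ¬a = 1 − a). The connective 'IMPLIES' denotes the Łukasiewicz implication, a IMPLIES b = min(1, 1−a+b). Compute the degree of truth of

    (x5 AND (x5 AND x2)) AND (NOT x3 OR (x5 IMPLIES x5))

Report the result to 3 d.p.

x5 AND x2 = a·b on (0.7800, 0.6800) = 0.5304
x5 AND (x5 AND x2) = a·b on (0.7800, 0.5304) = 0.4137
NOT x3 = 1 − 0.5800 = 0.4200
x5 IMPLIES x5  [Łukasiewicz: min(1, 1−a+b)] with a=0.7800, b=0.7800 → 1.0000
NOT x3 OR (x5 IMPLIES x5) = a + b − a·b on (0.4200, 1.0000) = 1.0000
(x5 AND (x5 AND x2)) AND (NOT x3 OR (x5 IMPLIES x5)) = a·b on (0.4137, 1.0000) = 0.4137

0.414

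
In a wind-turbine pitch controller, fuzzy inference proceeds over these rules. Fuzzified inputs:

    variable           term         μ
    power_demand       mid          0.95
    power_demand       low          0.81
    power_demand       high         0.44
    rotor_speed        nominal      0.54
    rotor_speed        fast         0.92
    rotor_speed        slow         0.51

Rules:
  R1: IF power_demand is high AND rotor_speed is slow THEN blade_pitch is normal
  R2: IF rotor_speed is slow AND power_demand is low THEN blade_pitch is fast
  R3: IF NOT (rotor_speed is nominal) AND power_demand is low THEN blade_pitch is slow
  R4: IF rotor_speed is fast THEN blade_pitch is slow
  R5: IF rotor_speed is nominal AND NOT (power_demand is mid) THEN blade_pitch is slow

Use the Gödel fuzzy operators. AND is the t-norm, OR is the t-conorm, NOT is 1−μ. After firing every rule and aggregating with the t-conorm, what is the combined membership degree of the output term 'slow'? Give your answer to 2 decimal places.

R1: high=0.44, slow=0.51; AND[min(a, b)] → w = 0.44
R2: slow=0.51, low=0.81; AND[min(a, b)] → w = 0.51
R3: ¬nominal=1−0.54=0.46, low=0.81; AND[min(a, b)] → w = 0.46
R4: fast=0.92 → w = 0.92
R5: nominal=0.54, ¬mid=1−0.95=0.05; AND[min(a, b)] → w = 0.05
Rules with consequent 'slow': {R3, R4, R5} → strengths 0.46, 0.92, 0.05
Aggregate via t-conorm [max(a, b)]: 0.92

0.92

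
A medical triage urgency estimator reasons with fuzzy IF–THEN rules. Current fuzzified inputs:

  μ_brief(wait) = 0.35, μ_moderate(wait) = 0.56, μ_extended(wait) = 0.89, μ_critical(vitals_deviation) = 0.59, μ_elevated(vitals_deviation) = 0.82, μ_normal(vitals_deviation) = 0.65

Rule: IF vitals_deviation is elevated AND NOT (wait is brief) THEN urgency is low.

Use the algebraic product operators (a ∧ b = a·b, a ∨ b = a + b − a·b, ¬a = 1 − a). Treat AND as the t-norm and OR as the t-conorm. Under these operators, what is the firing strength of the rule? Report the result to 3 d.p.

firing strength: elevated=0.82, ¬brief=1−0.35=0.65; AND[a·b] → w = 0.5330

0.533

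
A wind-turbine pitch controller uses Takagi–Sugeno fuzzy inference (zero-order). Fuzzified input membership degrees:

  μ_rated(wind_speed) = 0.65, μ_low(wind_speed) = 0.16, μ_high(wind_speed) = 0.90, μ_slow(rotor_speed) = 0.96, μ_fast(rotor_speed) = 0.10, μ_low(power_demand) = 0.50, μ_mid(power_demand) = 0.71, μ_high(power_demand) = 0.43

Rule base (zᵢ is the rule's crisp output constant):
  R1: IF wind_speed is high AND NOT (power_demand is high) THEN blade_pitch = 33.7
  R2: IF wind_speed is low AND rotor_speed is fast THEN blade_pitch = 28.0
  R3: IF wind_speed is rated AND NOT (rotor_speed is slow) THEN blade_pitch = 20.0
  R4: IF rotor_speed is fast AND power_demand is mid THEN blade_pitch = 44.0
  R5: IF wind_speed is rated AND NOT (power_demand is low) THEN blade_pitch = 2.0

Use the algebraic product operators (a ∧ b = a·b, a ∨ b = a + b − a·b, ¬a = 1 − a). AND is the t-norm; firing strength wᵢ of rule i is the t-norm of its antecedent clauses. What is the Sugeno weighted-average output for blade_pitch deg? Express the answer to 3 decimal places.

23.165

R1 (z=33.7): high=0.90, ¬high=1−0.43=0.57; AND[a·b] → w = 0.5130
R2 (z=28.0): low=0.16, fast=0.10; AND[a·b] → w = 0.0160
R3 (z=20.0): rated=0.65, ¬slow=1−0.96=0.04; AND[a·b] → w = 0.0260
R4 (z=44.0): fast=0.10, mid=0.71; AND[a·b] → w = 0.0710
R5 (z=2.0): rated=0.65, ¬low=1−0.50=0.50; AND[a·b] → w = 0.3250
Weighted average = (0.5130·33.7 + 0.0160·28.0 + 0.0260·20.0 + 0.0710·44.0 + 0.3250·2.0) / (0.5130 + 0.0160 + 0.0260 + 0.0710 + 0.3250)
  = 22.0301 / 0.9510 = 23.165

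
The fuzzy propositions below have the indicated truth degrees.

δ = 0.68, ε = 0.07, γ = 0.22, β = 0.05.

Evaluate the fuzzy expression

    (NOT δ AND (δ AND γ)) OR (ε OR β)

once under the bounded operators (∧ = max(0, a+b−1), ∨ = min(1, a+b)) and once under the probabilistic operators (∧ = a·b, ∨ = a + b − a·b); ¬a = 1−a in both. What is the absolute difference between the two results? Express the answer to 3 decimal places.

Under bounded:
  NOT δ = 1 − 0.68 = 0.32
  δ AND γ = max(0, a+b−1) on (0.68, 0.22) = 0.00
  NOT δ AND (δ AND γ) = max(0, a+b−1) on (0.32, 0.00) = 0.00
  ε OR β = min(1, a+b) on (0.07, 0.05) = 0.12
  (NOT δ AND (δ AND γ)) OR (ε OR β) = min(1, a+b) on (0.00, 0.12) = 0.12
  → value = 0.1200
Under probabilistic:
  NOT δ = 1 − 0.6800 = 0.3200
  δ AND γ = a·b on (0.6800, 0.2200) = 0.1496
  NOT δ AND (δ AND γ) = a·b on (0.3200, 0.1496) = 0.0479
  ε OR β = a + b − a·b on (0.0700, 0.0500) = 0.1165
  (NOT δ AND (δ AND γ)) OR (ε OR β) = a + b − a·b on (0.0479, 0.1165) = 0.1588
  → value = 0.1588
|0.1200 − 0.1588| = 0.039

0.039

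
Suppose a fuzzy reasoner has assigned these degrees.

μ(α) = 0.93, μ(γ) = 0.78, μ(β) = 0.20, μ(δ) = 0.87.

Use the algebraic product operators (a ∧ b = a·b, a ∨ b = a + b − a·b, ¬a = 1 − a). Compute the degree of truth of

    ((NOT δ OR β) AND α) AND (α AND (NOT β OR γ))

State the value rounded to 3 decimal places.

0.251

NOT δ = 1 − 0.8700 = 0.1300
NOT δ OR β = a + b − a·b on (0.1300, 0.2000) = 0.3040
(NOT δ OR β) AND α = a·b on (0.3040, 0.9300) = 0.2827
NOT β = 1 − 0.2000 = 0.8000
NOT β OR γ = a + b − a·b on (0.8000, 0.7800) = 0.9560
α AND (NOT β OR γ) = a·b on (0.9300, 0.9560) = 0.8891
((NOT δ OR β) AND α) AND (α AND (NOT β OR γ)) = a·b on (0.2827, 0.8891) = 0.2514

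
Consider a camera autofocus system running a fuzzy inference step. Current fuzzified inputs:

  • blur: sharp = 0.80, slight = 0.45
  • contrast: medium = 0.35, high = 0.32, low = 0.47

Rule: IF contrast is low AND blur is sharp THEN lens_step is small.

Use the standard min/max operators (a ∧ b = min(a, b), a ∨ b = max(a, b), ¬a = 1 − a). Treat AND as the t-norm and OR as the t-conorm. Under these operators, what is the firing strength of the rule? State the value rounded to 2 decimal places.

firing strength: low=0.47, sharp=0.80; AND[min(a, b)] → w = 0.47

0.47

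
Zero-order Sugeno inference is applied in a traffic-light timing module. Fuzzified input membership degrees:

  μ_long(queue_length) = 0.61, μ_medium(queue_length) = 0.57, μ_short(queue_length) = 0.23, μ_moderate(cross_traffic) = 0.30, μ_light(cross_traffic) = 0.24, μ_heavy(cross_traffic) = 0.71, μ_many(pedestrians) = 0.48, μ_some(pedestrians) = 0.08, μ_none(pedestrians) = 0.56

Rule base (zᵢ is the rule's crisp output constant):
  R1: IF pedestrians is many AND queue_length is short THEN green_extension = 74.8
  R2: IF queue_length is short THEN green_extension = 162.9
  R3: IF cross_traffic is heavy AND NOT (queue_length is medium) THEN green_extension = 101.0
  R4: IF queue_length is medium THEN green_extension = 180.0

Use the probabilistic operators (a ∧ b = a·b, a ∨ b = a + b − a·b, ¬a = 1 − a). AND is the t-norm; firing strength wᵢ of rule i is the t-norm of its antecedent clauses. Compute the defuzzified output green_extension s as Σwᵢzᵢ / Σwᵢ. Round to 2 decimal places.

R1 (z=74.8): many=0.48, short=0.23; AND[a·b] → w = 0.1104
R2 (z=162.9): short=0.23 → w = 0.2300
R3 (z=101.0): heavy=0.71, ¬medium=1−0.57=0.43; AND[a·b] → w = 0.3053
R4 (z=180.0): medium=0.57 → w = 0.5700
Weighted average = (0.1104·74.8 + 0.2300·162.9 + 0.3053·101.0 + 0.5700·180.0) / (0.1104 + 0.2300 + 0.3053 + 0.5700)
  = 179.1602 / 1.2157 = 147.37

147.37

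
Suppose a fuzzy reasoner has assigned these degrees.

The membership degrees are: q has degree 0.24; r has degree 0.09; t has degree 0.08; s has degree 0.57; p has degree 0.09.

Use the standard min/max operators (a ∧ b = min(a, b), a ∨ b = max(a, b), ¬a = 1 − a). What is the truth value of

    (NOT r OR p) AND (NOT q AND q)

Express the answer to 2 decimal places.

NOT r = 1 − 0.09 = 0.91
NOT r OR p = max(a, b) on (0.91, 0.09) = 0.91
NOT q = 1 − 0.24 = 0.76
NOT q AND q = min(a, b) on (0.76, 0.24) = 0.24
(NOT r OR p) AND (NOT q AND q) = min(a, b) on (0.91, 0.24) = 0.24

0.24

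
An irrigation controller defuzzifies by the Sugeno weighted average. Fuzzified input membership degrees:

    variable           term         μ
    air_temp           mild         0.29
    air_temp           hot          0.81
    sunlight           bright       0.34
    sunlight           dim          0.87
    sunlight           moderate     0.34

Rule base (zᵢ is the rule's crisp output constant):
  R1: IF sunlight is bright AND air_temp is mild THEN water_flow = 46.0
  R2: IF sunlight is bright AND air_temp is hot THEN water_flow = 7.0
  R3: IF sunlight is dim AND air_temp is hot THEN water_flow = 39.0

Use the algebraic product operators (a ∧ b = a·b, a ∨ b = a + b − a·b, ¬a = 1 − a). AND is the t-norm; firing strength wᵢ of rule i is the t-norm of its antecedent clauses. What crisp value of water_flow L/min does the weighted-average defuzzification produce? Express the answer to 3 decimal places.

31.470

R1 (z=46.0): bright=0.34, mild=0.29; AND[a·b] → w = 0.0986
R2 (z=7.0): bright=0.34, hot=0.81; AND[a·b] → w = 0.2754
R3 (z=39.0): dim=0.87, hot=0.81; AND[a·b] → w = 0.7047
Weighted average = (0.0986·46.0 + 0.2754·7.0 + 0.7047·39.0) / (0.0986 + 0.2754 + 0.7047)
  = 33.9467 / 1.0787 = 31.470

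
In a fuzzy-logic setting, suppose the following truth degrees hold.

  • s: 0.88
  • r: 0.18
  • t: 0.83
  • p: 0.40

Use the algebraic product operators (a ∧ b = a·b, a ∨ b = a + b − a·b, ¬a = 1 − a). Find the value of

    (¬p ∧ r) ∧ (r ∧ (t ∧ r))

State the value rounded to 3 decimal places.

¬p = 1 − 0.4000 = 0.6000
¬p ∧ r = a·b on (0.6000, 0.1800) = 0.1080
t ∧ r = a·b on (0.8300, 0.1800) = 0.1494
r ∧ (t ∧ r) = a·b on (0.1800, 0.1494) = 0.0269
(¬p ∧ r) ∧ (r ∧ (t ∧ r)) = a·b on (0.1080, 0.0269) = 0.0029

0.003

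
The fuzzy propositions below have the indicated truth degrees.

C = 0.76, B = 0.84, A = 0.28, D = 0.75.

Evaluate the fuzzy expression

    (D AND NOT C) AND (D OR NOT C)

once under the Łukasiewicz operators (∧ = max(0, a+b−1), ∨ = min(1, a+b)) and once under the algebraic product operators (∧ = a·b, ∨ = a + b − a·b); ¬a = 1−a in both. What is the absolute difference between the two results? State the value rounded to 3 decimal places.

0.146

Under Łukasiewicz:
  NOT C = 1 − 0.76 = 0.24
  D AND NOT C = max(0, a+b−1) on (0.75, 0.24) = 0.00
  NOT C = 1 − 0.76 = 0.24
  D OR NOT C = min(1, a+b) on (0.75, 0.24) = 0.99
  (D AND NOT C) AND (D OR NOT C) = max(0, a+b−1) on (0.00, 0.99) = 0.00
  → value = 0.0000
Under algebraic product:
  NOT C = 1 − 0.7600 = 0.2400
  D AND NOT C = a·b on (0.7500, 0.2400) = 0.1800
  NOT C = 1 − 0.7600 = 0.2400
  D OR NOT C = a + b − a·b on (0.7500, 0.2400) = 0.8100
  (D AND NOT C) AND (D OR NOT C) = a·b on (0.1800, 0.8100) = 0.1458
  → value = 0.1458
|0.0000 − 0.1458| = 0.146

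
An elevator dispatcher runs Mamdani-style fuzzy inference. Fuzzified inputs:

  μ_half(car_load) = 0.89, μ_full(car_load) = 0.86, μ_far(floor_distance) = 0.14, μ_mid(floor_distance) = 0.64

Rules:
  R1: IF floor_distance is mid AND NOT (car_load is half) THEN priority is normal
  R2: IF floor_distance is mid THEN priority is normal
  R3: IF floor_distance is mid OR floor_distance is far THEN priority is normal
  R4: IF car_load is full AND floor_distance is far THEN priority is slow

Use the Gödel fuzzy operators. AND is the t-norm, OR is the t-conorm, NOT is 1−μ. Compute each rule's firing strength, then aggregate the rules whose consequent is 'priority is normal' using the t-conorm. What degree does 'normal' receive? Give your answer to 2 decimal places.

R1: mid=0.64, ¬half=1−0.89=0.11; AND[min(a, b)] → w = 0.11
R2: mid=0.64 → w = 0.64
R3: mid=0.64, far=0.14; OR[max(a, b)] → w = 0.64
R4: full=0.86, far=0.14; AND[min(a, b)] → w = 0.14
Rules with consequent 'normal': {R1, R2, R3} → strengths 0.11, 0.64, 0.64
Aggregate via t-conorm [max(a, b)]: 0.64

0.64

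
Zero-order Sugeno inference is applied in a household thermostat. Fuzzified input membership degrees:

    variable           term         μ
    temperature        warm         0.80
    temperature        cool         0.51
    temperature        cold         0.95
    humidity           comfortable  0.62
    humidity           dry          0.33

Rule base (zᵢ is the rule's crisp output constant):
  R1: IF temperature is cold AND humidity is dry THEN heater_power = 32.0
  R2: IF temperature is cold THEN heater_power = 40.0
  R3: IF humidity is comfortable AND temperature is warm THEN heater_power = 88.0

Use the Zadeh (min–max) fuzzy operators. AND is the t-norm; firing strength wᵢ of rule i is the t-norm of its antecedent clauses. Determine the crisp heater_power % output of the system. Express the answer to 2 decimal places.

54.27

R1 (z=32.0): cold=0.95, dry=0.33; AND[min(a, b)] → w = 0.33
R2 (z=40.0): cold=0.95 → w = 0.95
R3 (z=88.0): comfortable=0.62, warm=0.80; AND[min(a, b)] → w = 0.62
Weighted average = (0.33·32.0 + 0.95·40.0 + 0.62·88.0) / (0.33 + 0.95 + 0.62)
  = 103.1200 / 1.9000 = 54.27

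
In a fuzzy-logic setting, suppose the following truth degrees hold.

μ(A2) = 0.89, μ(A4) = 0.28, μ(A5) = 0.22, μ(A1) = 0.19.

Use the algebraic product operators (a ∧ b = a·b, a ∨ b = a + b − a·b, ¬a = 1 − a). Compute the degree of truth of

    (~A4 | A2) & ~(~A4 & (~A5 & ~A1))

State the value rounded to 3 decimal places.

~A4 = 1 − 0.2800 = 0.7200
~A4 | A2 = a + b − a·b on (0.7200, 0.8900) = 0.9692
~A4 = 1 − 0.2800 = 0.7200
~A5 = 1 − 0.2200 = 0.7800
~A1 = 1 − 0.1900 = 0.8100
~A5 & ~A1 = a·b on (0.7800, 0.8100) = 0.6318
~A4 & (~A5 & ~A1) = a·b on (0.7200, 0.6318) = 0.4549
~(~A4 & (~A5 & ~A1)) = 1 − 0.4549 = 0.5451
(~A4 | A2) & ~(~A4 & (~A5 & ~A1)) = a·b on (0.9692, 0.5451) = 0.5283

0.528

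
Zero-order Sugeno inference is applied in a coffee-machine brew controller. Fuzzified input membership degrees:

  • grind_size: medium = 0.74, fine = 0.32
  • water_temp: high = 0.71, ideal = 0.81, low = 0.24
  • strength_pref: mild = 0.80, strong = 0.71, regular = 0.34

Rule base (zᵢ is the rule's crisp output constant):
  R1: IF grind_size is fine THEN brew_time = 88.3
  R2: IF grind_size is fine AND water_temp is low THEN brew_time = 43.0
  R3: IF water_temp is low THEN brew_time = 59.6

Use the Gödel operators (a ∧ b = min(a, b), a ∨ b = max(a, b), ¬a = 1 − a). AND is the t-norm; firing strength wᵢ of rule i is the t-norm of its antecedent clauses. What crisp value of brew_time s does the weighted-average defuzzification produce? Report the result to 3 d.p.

R1 (z=88.3): fine=0.32 → w = 0.32
R2 (z=43.0): fine=0.32, low=0.24; AND[min(a, b)] → w = 0.24
R3 (z=59.6): low=0.24 → w = 0.24
Weighted average = (0.32·88.3 + 0.24·43.0 + 0.24·59.6) / (0.32 + 0.24 + 0.24)
  = 52.8800 / 0.8000 = 66.100

66.100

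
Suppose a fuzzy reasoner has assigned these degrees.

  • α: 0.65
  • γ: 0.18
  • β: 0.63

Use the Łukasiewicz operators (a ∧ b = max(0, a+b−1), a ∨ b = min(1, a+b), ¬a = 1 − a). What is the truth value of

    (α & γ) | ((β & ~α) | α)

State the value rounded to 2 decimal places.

α & γ = max(0, a+b−1) on (0.65, 0.18) = 0.00
~α = 1 − 0.65 = 0.35
β & ~α = max(0, a+b−1) on (0.63, 0.35) = 0.00
(β & ~α) | α = min(1, a+b) on (0.00, 0.65) = 0.65
(α & γ) | ((β & ~α) | α) = min(1, a+b) on (0.00, 0.65) = 0.65

0.65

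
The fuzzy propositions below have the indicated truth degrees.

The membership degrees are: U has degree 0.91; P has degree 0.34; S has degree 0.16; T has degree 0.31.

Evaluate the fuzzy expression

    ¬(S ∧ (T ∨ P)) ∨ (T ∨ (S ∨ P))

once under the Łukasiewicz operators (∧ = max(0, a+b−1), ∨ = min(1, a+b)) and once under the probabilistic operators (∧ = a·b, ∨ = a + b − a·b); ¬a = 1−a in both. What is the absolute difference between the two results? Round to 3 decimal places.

0.033

Under Łukasiewicz:
  T ∨ P = min(1, a+b) on (0.31, 0.34) = 0.65
  S ∧ (T ∨ P) = max(0, a+b−1) on (0.16, 0.65) = 0.00
  ¬(S ∧ (T ∨ P)) = 1 − 0.00 = 1.00
  S ∨ P = min(1, a+b) on (0.16, 0.34) = 0.50
  T ∨ (S ∨ P) = min(1, a+b) on (0.31, 0.50) = 0.81
  ¬(S ∧ (T ∨ P)) ∨ (T ∨ (S ∨ P)) = min(1, a+b) on (1.00, 0.81) = 1.00
  → value = 1.0000
Under probabilistic:
  T ∨ P = a + b − a·b on (0.3100, 0.3400) = 0.5446
  S ∧ (T ∨ P) = a·b on (0.1600, 0.5446) = 0.0871
  ¬(S ∧ (T ∨ P)) = 1 − 0.0871 = 0.9129
  S ∨ P = a + b − a·b on (0.1600, 0.3400) = 0.4456
  T ∨ (S ∨ P) = a + b − a·b on (0.3100, 0.4456) = 0.6175
  ¬(S ∧ (T ∨ P)) ∨ (T ∨ (S ∨ P)) = a + b − a·b on (0.9129, 0.6175) = 0.9667
  → value = 0.9667
|1.0000 − 0.9667| = 0.033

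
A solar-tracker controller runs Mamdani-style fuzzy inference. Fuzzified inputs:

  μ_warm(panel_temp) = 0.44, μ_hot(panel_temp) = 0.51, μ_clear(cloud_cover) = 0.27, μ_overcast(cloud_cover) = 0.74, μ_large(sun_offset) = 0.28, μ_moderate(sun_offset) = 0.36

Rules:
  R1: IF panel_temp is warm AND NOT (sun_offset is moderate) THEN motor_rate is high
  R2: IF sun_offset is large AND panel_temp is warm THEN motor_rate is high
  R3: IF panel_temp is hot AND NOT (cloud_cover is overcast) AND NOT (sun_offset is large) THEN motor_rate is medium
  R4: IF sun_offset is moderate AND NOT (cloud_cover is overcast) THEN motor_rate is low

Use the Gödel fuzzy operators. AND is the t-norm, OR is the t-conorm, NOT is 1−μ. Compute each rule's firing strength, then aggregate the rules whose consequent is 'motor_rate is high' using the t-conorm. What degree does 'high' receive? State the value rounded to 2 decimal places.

0.44

R1: warm=0.44, ¬moderate=1−0.36=0.64; AND[min(a, b)] → w = 0.44
R2: large=0.28, warm=0.44; AND[min(a, b)] → w = 0.28
R3: hot=0.51, ¬overcast=1−0.74=0.26, ¬large=1−0.28=0.72; AND[min(a, b)] → w = 0.26
R4: moderate=0.36, ¬overcast=1−0.74=0.26; AND[min(a, b)] → w = 0.26
Rules with consequent 'high': {R1, R2} → strengths 0.44, 0.28
Aggregate via t-conorm [max(a, b)]: 0.44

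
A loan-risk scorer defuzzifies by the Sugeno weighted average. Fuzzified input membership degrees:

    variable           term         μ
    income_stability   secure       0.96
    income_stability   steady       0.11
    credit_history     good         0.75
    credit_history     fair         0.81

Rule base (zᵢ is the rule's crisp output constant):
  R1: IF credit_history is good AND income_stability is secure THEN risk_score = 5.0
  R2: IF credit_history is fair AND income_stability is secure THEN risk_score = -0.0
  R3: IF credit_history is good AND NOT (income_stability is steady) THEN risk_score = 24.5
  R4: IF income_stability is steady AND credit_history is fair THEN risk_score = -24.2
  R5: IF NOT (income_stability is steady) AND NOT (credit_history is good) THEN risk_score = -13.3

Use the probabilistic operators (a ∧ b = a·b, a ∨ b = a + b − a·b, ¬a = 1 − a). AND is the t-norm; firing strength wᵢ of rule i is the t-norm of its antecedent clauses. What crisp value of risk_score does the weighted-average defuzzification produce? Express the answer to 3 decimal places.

5.991

R1 (z=5.0): good=0.75, secure=0.96; AND[a·b] → w = 0.7200
R2 (z=-0.0): fair=0.81, secure=0.96; AND[a·b] → w = 0.7776
R3 (z=24.5): good=0.75, ¬steady=1−0.11=0.89; AND[a·b] → w = 0.6675
R4 (z=-24.2): steady=0.11, fair=0.81; AND[a·b] → w = 0.0891
R5 (z=-13.3): ¬steady=1−0.11=0.89, ¬good=1−0.75=0.25; AND[a·b] → w = 0.2225
Weighted average = (0.7200·5.0 + 0.7776·-0.0 + 0.6675·24.5 + 0.0891·-24.2 + 0.2225·-13.3) / (0.7200 + 0.7776 + 0.6675 + 0.0891 + 0.2225)
  = 14.8383 / 2.4767 = 5.991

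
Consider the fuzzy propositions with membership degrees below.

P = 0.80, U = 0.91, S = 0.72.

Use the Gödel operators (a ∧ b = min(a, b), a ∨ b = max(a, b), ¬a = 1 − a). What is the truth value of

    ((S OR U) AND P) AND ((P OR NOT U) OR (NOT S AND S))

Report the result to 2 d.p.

0.80

S OR U = max(a, b) on (0.72, 0.91) = 0.91
(S OR U) AND P = min(a, b) on (0.91, 0.80) = 0.80
NOT U = 1 − 0.91 = 0.09
P OR NOT U = max(a, b) on (0.80, 0.09) = 0.80
NOT S = 1 − 0.72 = 0.28
NOT S AND S = min(a, b) on (0.28, 0.72) = 0.28
(P OR NOT U) OR (NOT S AND S) = max(a, b) on (0.80, 0.28) = 0.80
((S OR U) AND P) AND ((P OR NOT U) OR (NOT S AND S)) = min(a, b) on (0.80, 0.80) = 0.80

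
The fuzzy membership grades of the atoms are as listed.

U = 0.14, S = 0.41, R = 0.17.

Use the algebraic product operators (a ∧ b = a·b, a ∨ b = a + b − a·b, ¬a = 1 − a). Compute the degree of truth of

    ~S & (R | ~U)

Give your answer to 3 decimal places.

0.521

~S = 1 − 0.4100 = 0.5900
~U = 1 − 0.1400 = 0.8600
R | ~U = a + b − a·b on (0.1700, 0.8600) = 0.8838
~S & (R | ~U) = a·b on (0.5900, 0.8838) = 0.5214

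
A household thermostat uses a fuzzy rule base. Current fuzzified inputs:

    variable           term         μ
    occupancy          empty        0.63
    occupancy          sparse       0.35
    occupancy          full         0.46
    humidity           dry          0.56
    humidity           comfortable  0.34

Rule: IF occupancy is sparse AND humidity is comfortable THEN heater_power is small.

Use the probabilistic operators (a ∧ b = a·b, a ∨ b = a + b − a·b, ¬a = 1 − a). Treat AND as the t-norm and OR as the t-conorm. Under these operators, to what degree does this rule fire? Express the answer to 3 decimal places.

firing strength: sparse=0.35, comfortable=0.34; AND[a·b] → w = 0.1190

0.119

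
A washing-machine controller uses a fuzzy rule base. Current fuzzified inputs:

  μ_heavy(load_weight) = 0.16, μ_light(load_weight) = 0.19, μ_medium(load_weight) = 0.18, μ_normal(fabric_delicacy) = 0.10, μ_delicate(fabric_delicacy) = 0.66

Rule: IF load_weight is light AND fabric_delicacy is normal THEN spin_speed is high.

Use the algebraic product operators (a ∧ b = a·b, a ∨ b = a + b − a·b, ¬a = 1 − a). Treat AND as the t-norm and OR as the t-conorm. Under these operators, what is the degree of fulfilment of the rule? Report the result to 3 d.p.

firing strength: light=0.19, normal=0.10; AND[a·b] → w = 0.0190

0.019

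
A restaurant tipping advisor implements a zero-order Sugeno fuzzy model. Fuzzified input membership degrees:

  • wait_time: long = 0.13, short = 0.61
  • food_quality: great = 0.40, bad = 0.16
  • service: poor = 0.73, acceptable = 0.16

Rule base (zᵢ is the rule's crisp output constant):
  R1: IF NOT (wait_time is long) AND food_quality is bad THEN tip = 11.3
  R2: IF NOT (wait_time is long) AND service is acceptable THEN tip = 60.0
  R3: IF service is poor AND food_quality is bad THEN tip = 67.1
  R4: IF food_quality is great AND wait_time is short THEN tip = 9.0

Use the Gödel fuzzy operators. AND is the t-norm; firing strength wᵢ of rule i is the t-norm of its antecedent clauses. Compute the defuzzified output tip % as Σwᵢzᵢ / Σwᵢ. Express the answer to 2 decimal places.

29.25

R1 (z=11.3): ¬long=1−0.13=0.87, bad=0.16; AND[min(a, b)] → w = 0.16
R2 (z=60.0): ¬long=1−0.13=0.87, acceptable=0.16; AND[min(a, b)] → w = 0.16
R3 (z=67.1): poor=0.73, bad=0.16; AND[min(a, b)] → w = 0.16
R4 (z=9.0): great=0.40, short=0.61; AND[min(a, b)] → w = 0.40
Weighted average = (0.16·11.3 + 0.16·60.0 + 0.16·67.1 + 0.40·9.0) / (0.16 + 0.16 + 0.16 + 0.40)
  = 25.7440 / 0.8800 = 29.25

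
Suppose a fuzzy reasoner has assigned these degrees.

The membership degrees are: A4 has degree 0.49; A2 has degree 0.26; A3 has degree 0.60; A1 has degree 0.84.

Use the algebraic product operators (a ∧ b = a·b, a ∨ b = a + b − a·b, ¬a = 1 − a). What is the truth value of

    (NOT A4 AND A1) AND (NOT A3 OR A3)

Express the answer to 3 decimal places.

0.326

NOT A4 = 1 − 0.4900 = 0.5100
NOT A4 AND A1 = a·b on (0.5100, 0.8400) = 0.4284
NOT A3 = 1 − 0.6000 = 0.4000
NOT A3 OR A3 = a + b − a·b on (0.4000, 0.6000) = 0.7600
(NOT A4 AND A1) AND (NOT A3 OR A3) = a·b on (0.4284, 0.7600) = 0.3256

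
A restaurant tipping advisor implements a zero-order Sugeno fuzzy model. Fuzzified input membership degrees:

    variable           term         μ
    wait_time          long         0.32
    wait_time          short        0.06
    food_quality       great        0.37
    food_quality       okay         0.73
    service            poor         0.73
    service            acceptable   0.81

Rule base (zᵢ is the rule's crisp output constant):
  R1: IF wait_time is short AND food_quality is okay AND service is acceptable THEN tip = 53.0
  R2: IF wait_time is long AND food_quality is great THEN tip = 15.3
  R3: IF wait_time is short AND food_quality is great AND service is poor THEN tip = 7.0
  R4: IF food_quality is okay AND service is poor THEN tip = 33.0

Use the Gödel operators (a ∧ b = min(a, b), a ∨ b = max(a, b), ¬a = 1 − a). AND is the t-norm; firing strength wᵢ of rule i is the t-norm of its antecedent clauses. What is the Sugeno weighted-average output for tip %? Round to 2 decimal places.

R1 (z=53.0): short=0.06, okay=0.73, acceptable=0.81; AND[min(a, b)] → w = 0.06
R2 (z=15.3): long=0.32, great=0.37; AND[min(a, b)] → w = 0.32
R3 (z=7.0): short=0.06, great=0.37, poor=0.73; AND[min(a, b)] → w = 0.06
R4 (z=33.0): okay=0.73, poor=0.73; AND[min(a, b)] → w = 0.73
Weighted average = (0.06·53.0 + 0.32·15.3 + 0.06·7.0 + 0.73·33.0) / (0.06 + 0.32 + 0.06 + 0.73)
  = 32.5860 / 1.1700 = 27.85

27.85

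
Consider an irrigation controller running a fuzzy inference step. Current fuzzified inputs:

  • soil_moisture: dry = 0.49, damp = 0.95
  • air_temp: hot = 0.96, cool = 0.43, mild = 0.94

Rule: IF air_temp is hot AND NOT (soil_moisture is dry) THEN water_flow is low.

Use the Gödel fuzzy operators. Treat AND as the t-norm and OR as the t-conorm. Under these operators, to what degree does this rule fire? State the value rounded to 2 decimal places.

0.51

firing strength: hot=0.96, ¬dry=1−0.49=0.51; AND[min(a, b)] → w = 0.51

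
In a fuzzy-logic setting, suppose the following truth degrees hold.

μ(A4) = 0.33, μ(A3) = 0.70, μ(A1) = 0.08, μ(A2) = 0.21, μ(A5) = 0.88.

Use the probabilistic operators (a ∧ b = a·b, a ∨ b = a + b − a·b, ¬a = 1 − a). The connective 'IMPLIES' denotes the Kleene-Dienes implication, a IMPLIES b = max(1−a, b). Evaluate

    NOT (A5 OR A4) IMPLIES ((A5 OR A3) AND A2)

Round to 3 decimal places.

0.920

A5 OR A4 = a + b − a·b on (0.8800, 0.3300) = 0.9196
NOT (A5 OR A4) = 1 − 0.9196 = 0.0804
A5 OR A3 = a + b − a·b on (0.8800, 0.7000) = 0.9640
(A5 OR A3) AND A2 = a·b on (0.9640, 0.2100) = 0.2024
NOT (A5 OR A4) IMPLIES ((A5 OR A3) AND A2)  [Kleene-Dienes: max(1−a, b)] with a=0.0804, b=0.2024 → 0.9196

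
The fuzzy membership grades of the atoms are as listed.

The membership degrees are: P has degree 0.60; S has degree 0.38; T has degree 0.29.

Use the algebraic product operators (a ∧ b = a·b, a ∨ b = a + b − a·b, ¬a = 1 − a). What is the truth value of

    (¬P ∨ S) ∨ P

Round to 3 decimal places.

¬P = 1 − 0.6000 = 0.4000
¬P ∨ S = a + b − a·b on (0.4000, 0.3800) = 0.6280
(¬P ∨ S) ∨ P = a + b − a·b on (0.6280, 0.6000) = 0.8512

0.851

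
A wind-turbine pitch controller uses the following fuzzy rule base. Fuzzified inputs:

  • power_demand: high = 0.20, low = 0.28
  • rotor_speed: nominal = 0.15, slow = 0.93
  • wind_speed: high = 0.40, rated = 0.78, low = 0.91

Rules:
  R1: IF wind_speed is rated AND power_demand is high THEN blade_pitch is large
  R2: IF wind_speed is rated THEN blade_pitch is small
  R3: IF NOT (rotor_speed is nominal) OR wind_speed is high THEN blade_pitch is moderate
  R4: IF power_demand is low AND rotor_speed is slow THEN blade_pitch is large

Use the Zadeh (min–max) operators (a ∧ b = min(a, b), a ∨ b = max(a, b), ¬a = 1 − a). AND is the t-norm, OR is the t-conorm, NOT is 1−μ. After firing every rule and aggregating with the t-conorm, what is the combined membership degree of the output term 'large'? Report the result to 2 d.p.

R1: rated=0.78, high=0.20; AND[min(a, b)] → w = 0.20
R2: rated=0.78 → w = 0.78
R3: ¬nominal=1−0.15=0.85, high=0.40; OR[max(a, b)] → w = 0.85
R4: low=0.28, slow=0.93; AND[min(a, b)] → w = 0.28
Rules with consequent 'large': {R1, R4} → strengths 0.20, 0.28
Aggregate via t-conorm [max(a, b)]: 0.28

0.28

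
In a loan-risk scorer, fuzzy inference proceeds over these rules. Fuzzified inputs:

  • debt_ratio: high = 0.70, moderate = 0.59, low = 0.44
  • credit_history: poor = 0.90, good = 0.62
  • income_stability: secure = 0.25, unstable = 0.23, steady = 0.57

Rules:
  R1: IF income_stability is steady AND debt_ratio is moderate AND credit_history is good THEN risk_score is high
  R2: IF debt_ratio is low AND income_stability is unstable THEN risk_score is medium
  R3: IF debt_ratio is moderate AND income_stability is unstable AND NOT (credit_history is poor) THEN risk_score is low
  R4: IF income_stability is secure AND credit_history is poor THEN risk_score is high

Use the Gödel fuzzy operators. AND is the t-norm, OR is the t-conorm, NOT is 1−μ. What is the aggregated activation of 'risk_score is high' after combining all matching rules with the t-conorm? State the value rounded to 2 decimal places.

R1: steady=0.57, moderate=0.59, good=0.62; AND[min(a, b)] → w = 0.57
R2: low=0.44, unstable=0.23; AND[min(a, b)] → w = 0.23
R3: moderate=0.59, unstable=0.23, ¬poor=1−0.90=0.10; AND[min(a, b)] → w = 0.10
R4: secure=0.25, poor=0.90; AND[min(a, b)] → w = 0.25
Rules with consequent 'high': {R1, R4} → strengths 0.57, 0.25
Aggregate via t-conorm [max(a, b)]: 0.57

0.57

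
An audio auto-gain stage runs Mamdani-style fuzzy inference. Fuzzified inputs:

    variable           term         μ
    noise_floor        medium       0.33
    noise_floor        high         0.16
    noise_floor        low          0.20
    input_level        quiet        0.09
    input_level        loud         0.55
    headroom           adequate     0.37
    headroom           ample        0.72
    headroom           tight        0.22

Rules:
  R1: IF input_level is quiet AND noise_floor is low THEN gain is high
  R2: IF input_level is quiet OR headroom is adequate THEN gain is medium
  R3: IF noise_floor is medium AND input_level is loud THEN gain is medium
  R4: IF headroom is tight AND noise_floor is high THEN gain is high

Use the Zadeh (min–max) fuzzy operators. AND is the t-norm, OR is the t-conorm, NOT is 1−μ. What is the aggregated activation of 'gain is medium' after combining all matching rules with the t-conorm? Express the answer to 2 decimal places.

R1: quiet=0.09, low=0.20; AND[min(a, b)] → w = 0.09
R2: quiet=0.09, adequate=0.37; OR[max(a, b)] → w = 0.37
R3: medium=0.33, loud=0.55; AND[min(a, b)] → w = 0.33
R4: tight=0.22, high=0.16; AND[min(a, b)] → w = 0.16
Rules with consequent 'medium': {R2, R3} → strengths 0.37, 0.33
Aggregate via t-conorm [max(a, b)]: 0.37

0.37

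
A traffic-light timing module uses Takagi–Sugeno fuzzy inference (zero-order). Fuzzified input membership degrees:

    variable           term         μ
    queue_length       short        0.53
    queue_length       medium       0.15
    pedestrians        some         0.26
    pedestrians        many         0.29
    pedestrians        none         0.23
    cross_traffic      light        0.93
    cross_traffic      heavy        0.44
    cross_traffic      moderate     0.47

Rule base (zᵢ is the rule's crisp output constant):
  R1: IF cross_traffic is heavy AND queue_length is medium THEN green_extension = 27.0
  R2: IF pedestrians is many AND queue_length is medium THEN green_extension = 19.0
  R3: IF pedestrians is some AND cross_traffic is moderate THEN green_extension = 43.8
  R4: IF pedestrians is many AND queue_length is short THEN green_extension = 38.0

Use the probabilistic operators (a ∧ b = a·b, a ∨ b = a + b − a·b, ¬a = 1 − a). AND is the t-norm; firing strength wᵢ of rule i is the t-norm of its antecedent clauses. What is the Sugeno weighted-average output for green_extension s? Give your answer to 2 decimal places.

35.81

R1 (z=27.0): heavy=0.44, medium=0.15; AND[a·b] → w = 0.0660
R2 (z=19.0): many=0.29, medium=0.15; AND[a·b] → w = 0.0435
R3 (z=43.8): some=0.26, moderate=0.47; AND[a·b] → w = 0.1222
R4 (z=38.0): many=0.29, short=0.53; AND[a·b] → w = 0.1537
Weighted average = (0.0660·27.0 + 0.0435·19.0 + 0.1222·43.8 + 0.1537·38.0) / (0.0660 + 0.0435 + 0.1222 + 0.1537)
  = 13.8015 / 0.3854 = 35.81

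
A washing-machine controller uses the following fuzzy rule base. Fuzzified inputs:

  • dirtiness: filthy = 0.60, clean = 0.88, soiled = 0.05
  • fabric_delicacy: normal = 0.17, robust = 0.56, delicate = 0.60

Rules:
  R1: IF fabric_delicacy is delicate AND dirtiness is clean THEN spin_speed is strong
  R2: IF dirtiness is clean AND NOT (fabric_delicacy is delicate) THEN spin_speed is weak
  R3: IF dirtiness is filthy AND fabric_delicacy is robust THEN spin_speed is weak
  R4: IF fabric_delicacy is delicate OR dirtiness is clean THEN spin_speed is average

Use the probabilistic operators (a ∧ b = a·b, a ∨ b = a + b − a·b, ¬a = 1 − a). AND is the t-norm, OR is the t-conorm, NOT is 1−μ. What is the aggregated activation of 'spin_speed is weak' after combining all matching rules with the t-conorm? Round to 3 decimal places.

R1: delicate=0.60, clean=0.88; AND[a·b] → w = 0.5280
R2: clean=0.88, ¬delicate=1−0.60=0.40; AND[a·b] → w = 0.3520
R3: filthy=0.60, robust=0.56; AND[a·b] → w = 0.3360
R4: delicate=0.60, clean=0.88; OR[a + b − a·b] → w = 0.9520
Rules with consequent 'weak': {R2, R3} → strengths 0.3520, 0.3360
Aggregate via t-conorm [a + b − a·b]: 0.5697

0.570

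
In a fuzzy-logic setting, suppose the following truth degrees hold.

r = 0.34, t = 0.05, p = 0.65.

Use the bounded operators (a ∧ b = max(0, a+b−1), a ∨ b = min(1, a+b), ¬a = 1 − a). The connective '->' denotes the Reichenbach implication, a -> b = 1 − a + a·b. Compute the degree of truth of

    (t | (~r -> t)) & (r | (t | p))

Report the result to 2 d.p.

~r = 1 − 0.34 = 0.66
~r -> t  [Reichenbach: 1 − a + a·b] with a=0.66, b=0.05 → 0.37
t | (~r -> t) = min(1, a+b) on (0.05, 0.37) = 0.42
t | p = min(1, a+b) on (0.05, 0.65) = 0.70
r | (t | p) = min(1, a+b) on (0.34, 0.70) = 1.00
(t | (~r -> t)) & (r | (t | p)) = max(0, a+b−1) on (0.42, 1.00) = 0.42

0.42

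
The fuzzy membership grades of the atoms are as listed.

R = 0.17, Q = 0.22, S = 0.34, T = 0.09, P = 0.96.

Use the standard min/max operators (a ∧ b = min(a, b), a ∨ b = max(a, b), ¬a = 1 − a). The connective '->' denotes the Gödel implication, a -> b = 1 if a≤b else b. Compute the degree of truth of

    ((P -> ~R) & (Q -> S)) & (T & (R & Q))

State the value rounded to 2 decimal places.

0.09

~R = 1 − 0.17 = 0.83
P -> ~R  [Gödel: 1 if a≤b else b] with a=0.96, b=0.83 → 0.83
Q -> S  [Gödel: 1 if a≤b else b] with a=0.22, b=0.34 → 1.00
(P -> ~R) & (Q -> S) = min(a, b) on (0.83, 1.00) = 0.83
R & Q = min(a, b) on (0.17, 0.22) = 0.17
T & (R & Q) = min(a, b) on (0.09, 0.17) = 0.09
((P -> ~R) & (Q -> S)) & (T & (R & Q)) = min(a, b) on (0.83, 0.09) = 0.09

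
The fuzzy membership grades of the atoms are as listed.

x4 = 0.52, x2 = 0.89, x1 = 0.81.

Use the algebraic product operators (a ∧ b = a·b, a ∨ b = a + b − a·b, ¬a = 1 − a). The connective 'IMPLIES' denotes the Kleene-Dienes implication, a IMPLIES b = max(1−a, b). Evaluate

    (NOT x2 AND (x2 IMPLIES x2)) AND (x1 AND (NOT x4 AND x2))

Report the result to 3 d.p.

0.034

NOT x2 = 1 − 0.8900 = 0.1100
x2 IMPLIES x2  [Kleene-Dienes: max(1−a, b)] with a=0.8900, b=0.8900 → 0.8900
NOT x2 AND (x2 IMPLIES x2) = a·b on (0.1100, 0.8900) = 0.0979
NOT x4 = 1 − 0.5200 = 0.4800
NOT x4 AND x2 = a·b on (0.4800, 0.8900) = 0.4272
x1 AND (NOT x4 AND x2) = a·b on (0.8100, 0.4272) = 0.3460
(NOT x2 AND (x2 IMPLIES x2)) AND (x1 AND (NOT x4 AND x2)) = a·b on (0.0979, 0.3460) = 0.0339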